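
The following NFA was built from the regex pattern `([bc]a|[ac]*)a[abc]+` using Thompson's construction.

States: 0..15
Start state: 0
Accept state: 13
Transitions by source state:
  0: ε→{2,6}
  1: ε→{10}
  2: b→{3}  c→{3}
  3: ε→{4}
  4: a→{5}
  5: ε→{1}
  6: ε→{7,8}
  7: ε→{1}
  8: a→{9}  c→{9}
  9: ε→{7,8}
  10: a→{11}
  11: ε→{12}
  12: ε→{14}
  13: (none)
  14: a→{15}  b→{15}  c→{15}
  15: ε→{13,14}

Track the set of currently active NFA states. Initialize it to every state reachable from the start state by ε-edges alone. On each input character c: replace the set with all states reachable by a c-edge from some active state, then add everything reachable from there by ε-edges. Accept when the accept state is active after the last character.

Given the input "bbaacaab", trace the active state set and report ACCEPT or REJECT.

Answer: REJECT

Steps:
start: ε-closure({0}) = {0,1,2,6,7,8,10}
'b' @ 1: {3,4}
'b' @ 2: {}  — state set empty
rest 'aacaab' ignored (set empty)
final: {}; accept 13 not in set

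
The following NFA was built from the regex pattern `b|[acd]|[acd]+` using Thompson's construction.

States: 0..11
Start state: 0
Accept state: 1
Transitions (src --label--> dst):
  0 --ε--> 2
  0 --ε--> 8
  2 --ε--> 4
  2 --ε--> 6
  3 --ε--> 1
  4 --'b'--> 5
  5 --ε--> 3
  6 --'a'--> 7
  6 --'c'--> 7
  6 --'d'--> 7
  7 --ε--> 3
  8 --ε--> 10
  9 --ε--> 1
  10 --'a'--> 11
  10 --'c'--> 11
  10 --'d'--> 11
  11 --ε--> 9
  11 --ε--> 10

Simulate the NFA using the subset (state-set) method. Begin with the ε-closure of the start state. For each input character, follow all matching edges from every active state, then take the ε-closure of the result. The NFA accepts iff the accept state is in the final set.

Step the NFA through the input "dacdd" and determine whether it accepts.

start: ε-closure({0}) = {0,2,4,6,8,10}
'd' @ 1: {1,3,7,9,10,11}  ✓accept
'a' @ 2: {1,9,10,11}  ✓accept
'c' @ 3: {1,9,10,11}  ✓accept
'd' @ 4: {1,9,10,11}  ✓accept
'd' @ 5: {1,9,10,11}  ✓accept
final: {1,9,10,11}; accept 1 in set

Answer: ACCEPT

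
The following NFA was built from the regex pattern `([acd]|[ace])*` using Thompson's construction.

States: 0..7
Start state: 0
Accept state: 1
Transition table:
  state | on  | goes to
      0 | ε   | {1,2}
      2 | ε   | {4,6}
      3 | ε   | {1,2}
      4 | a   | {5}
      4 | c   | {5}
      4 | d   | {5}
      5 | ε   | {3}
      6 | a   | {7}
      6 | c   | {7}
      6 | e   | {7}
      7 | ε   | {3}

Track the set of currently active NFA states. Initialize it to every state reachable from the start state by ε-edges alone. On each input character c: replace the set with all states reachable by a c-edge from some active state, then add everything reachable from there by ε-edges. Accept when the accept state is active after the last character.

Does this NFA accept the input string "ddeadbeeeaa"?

S₀ = ε-closure({0}) = {0,1,2,4,6}
'd' @ 1: {1,2,3,4,5,6}  ✓accept
'd' @ 2: {1,2,3,4,5,6}  ✓accept
'e' @ 3: {1,2,3,4,6,7}  ✓accept
'a' @ 4: {1,2,3,4,5,6,7}  ✓accept
'd' @ 5: {1,2,3,4,5,6}  ✓accept
'b' @ 6: {}  — dead — no transitions
rest 'eeeaa' ignored (set empty)
final: {}; accept 1 not in set

Answer: REJECT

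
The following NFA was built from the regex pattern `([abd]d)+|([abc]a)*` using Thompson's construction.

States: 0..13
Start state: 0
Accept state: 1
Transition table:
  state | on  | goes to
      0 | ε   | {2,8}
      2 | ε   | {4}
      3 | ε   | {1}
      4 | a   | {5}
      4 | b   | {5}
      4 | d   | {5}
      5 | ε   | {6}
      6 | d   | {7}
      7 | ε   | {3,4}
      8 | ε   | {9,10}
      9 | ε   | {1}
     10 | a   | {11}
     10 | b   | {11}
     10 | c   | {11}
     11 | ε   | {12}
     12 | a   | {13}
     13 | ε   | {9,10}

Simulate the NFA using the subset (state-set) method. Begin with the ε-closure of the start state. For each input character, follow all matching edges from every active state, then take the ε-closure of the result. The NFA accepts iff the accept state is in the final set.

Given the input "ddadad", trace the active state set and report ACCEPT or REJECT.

Answer: ACCEPT

Derivation:
start: ε-closure({0}) = {0,1,2,4,8,9,10}
'd' @ 1: {5,6}
'd' @ 2: {1,3,4,7}  [accepting]
'a' @ 3: {5,6}
'd' @ 4: {1,3,4,7}  [accepting]
'a' @ 5: {5,6}
'd' @ 6: {1,3,4,7}  [accepting]
after full input: {1,3,4,7}  (accept=1 in)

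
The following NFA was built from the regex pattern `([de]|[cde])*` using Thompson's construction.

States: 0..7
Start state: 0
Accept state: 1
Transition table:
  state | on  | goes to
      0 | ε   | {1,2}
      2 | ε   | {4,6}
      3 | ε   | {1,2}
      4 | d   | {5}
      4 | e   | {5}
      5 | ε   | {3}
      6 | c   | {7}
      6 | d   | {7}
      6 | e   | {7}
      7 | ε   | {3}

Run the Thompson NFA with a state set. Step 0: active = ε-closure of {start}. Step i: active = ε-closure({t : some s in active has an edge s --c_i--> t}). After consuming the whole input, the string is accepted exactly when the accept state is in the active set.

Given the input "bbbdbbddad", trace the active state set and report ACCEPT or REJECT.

initial (ε-close {0}): {0,1,2,4,6}
'b' @ 1: {}  — state set empty
rest 'bbdbbddad' ignored (set empty)
end set {} — state 1 not in

Answer: REJECT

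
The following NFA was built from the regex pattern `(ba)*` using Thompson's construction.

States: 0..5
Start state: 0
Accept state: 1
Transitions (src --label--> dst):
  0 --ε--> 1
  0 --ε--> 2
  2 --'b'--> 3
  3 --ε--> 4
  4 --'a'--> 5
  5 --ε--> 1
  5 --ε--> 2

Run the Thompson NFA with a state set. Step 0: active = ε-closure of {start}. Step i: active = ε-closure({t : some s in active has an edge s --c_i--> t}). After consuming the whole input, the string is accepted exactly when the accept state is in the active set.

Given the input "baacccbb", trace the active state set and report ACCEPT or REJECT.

start: ε-closure({0}) = {0,1,2}
'b' @ 1: {3,4}
'a' @ 2: {1,2,5}  ✓accept
'a' @ 3: {}  — dead — no transitions
rest 'cccbb' ignored (set empty)
after full input: {}  (accept=1 not in)

Answer: REJECT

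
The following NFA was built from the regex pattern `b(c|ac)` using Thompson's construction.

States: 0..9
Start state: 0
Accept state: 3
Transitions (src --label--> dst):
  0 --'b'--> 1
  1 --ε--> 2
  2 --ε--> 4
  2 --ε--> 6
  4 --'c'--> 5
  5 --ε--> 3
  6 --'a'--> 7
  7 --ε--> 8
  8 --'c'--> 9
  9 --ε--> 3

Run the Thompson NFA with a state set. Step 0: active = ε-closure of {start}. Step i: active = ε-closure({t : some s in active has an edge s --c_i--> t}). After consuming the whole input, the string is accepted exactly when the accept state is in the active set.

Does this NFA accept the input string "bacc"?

Answer: REJECT

Trace:
start: ε-closure({0}) = {0}
'b' @ 1: {1,2,4,6}
'a' @ 2: {7,8}
'c' @ 3: {3,9}  ✓accept
'c' @ 4: {}  — dead — no transitions
end set {} — state 3 not in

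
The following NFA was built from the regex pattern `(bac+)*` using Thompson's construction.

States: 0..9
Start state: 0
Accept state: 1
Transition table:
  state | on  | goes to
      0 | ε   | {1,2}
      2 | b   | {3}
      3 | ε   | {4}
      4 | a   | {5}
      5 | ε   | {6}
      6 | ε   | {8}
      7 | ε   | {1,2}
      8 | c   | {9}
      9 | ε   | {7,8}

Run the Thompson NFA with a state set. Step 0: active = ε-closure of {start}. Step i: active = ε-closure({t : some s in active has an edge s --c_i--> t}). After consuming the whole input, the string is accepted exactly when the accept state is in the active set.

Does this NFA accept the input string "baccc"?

Answer: ACCEPT

Derivation:
start: ε-closure({0}) = {0,1,2}
'b' @ 1: {3,4}
'a' @ 2: {5,6,8}
'c' @ 3: {1,2,7,8,9}  [accepting]
'c' @ 4: {1,2,7,8,9}  [accepting]
'c' @ 5: {1,2,7,8,9}  [accepting]
after full input: {1,2,7,8,9}  (accept=1 in)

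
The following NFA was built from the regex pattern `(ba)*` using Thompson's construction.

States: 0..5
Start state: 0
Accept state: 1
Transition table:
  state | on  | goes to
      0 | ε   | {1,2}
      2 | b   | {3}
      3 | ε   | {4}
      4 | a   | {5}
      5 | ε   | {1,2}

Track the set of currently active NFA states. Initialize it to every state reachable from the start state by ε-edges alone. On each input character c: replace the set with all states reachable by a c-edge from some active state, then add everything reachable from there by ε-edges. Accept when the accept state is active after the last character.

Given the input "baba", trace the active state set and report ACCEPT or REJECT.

Answer: ACCEPT

Derivation:
initial (ε-close {0}): {0,1,2}
'b' @ 1: {3,4}
'a' @ 2: {1,2,5}  ✓accept
'b' @ 3: {3,4}
'a' @ 4: {1,2,5}  ✓accept
final: {1,2,5}; accept 1 in set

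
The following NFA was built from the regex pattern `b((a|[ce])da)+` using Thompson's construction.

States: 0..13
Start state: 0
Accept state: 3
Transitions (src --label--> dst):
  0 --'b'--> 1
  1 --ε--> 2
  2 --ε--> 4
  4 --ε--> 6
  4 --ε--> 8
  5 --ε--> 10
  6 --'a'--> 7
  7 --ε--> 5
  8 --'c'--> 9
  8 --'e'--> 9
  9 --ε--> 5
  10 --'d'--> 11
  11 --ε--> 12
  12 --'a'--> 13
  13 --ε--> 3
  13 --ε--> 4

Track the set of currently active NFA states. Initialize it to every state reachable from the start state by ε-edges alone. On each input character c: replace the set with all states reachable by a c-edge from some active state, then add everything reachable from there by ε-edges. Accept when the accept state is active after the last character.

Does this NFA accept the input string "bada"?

start: ε-closure({0}) = {0}
'b' @ 1: {1,2,4,6,8}
'a' @ 2: {5,7,10}
'd' @ 3: {11,12}
'a' @ 4: {3,4,6,8,13}  ✓accept
after full input: {3,4,6,8,13}  (accept=3 in)

Answer: ACCEPT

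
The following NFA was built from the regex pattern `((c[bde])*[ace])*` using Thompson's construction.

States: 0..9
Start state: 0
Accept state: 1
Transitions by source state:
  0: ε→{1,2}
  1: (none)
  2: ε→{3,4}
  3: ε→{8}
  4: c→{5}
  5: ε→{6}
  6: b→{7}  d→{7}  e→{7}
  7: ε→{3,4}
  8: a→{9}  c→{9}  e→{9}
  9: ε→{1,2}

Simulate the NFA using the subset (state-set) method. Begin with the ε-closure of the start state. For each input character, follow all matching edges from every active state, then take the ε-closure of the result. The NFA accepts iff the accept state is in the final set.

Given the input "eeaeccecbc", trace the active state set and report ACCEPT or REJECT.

Answer: ACCEPT

Derivation:
S₀ = ε-closure({0}) = {0,1,2,3,4,8}
'e' @ 1: {1,2,3,4,8,9}  [accepting]
'e' @ 2: {1,2,3,4,8,9}  [accepting]
'a' @ 3: {1,2,3,4,8,9}  [accepting]
'e' @ 4: {1,2,3,4,8,9}  [accepting]
'c' @ 5: {1,2,3,4,5,6,8,9}  [accepting]
'c' @ 6: {1,2,3,4,5,6,8,9}  [accepting]
'e' @ 7: {1,2,3,4,7,8,9}  [accepting]
'c' @ 8: {1,2,3,4,5,6,8,9}  [accepting]
'b' @ 9: {3,4,7,8}
'c' @ 10: {1,2,3,4,5,6,8,9}  [accepting]
end set {1,2,3,4,5,6,8,9} — state 1 in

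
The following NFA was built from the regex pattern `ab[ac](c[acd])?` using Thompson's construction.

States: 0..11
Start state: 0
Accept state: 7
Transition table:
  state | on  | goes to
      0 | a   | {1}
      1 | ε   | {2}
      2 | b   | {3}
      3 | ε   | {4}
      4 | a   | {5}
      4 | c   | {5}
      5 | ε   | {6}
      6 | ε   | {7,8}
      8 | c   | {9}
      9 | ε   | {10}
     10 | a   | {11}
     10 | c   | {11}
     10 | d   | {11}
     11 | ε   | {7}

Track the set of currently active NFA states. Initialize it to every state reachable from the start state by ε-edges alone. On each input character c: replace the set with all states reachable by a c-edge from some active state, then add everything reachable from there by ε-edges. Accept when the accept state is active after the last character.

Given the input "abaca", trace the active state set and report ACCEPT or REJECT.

start: ε-closure({0}) = {0}
'a' @ 1: {1,2}
'b' @ 2: {3,4}
'a' @ 3: {5,6,7,8}  (accept∈set)
'c' @ 4: {9,10}
'a' @ 5: {7,11}  (accept∈set)
after full input: {7,11}  (accept=7 in)

Answer: ACCEPT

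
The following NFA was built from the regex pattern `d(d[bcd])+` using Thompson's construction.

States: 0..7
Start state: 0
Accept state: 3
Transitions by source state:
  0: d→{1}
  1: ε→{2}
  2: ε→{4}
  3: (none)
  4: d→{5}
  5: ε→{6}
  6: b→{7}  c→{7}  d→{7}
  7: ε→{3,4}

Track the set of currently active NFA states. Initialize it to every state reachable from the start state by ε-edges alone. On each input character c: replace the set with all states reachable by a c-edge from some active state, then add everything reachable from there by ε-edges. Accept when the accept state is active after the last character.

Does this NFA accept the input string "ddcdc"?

Answer: ACCEPT

Derivation:
start: ε-closure({0}) = {0}
'd' @ 1: {1,2,4}
'd' @ 2: {5,6}
'c' @ 3: {3,4,7}  ✓accept
'd' @ 4: {5,6}
'c' @ 5: {3,4,7}  ✓accept
after full input: {3,4,7}  (accept=3 in)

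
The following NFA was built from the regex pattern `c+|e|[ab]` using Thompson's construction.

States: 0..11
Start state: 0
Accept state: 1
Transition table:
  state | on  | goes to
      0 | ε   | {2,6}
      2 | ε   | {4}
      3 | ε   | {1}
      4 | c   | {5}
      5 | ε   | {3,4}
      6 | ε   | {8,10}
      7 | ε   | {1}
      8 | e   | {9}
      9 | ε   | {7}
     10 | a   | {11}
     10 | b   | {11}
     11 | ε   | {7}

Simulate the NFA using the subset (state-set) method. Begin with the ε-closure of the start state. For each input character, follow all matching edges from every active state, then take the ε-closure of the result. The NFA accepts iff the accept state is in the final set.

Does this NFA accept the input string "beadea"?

Answer: REJECT

Trace:
start: ε-closure({0}) = {0,2,4,6,8,10}
'b' @ 1: {1,7,11}  (accept∈set)
'e' @ 2: {}  — dead — no transitions
rest 'adea' ignored (set empty)
final: {}; accept 1 not in set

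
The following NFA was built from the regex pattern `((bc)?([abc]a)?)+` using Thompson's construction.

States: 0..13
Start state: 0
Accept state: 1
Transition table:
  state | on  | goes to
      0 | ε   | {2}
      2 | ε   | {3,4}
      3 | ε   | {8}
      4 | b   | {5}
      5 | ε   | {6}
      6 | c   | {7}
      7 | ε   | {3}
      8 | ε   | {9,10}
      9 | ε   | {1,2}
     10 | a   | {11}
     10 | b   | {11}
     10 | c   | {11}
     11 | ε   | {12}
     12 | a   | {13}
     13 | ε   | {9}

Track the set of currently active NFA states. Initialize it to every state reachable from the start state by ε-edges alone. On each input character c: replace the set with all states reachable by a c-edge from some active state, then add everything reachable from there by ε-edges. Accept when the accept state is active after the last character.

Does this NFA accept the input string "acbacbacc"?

initial (ε-close {0}): {0,1,2,3,4,8,9,10}
'a' @ 1: {11,12}
'c' @ 2: {}  — state set empty
rest 'bacbacc' ignored (set empty)
end set {} — state 1 not in

Answer: REJECT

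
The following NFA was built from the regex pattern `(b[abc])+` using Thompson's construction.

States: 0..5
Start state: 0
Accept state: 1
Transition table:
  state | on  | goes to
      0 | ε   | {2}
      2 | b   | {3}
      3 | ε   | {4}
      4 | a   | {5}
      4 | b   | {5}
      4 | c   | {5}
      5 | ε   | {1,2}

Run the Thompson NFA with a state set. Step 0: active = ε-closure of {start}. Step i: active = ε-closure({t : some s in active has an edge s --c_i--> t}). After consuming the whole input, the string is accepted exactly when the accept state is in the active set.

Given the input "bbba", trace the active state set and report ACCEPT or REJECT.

start: ε-closure({0}) = {0,2}
'b' @ 1: {3,4}
'b' @ 2: {1,2,5}  ✓accept
'b' @ 3: {3,4}
'a' @ 4: {1,2,5}  ✓accept
end set {1,2,5} — state 1 in

Answer: ACCEPT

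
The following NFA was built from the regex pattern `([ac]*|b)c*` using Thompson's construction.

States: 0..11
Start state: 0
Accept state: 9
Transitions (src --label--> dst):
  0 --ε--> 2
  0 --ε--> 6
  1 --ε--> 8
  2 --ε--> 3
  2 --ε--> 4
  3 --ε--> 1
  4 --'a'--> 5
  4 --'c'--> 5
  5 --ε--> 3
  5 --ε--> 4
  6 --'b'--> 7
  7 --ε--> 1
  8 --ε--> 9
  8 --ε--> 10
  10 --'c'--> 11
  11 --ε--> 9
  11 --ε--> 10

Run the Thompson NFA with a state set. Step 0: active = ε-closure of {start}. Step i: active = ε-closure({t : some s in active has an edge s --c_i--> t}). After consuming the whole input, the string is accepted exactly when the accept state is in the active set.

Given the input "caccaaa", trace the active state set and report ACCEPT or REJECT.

initial (ε-close {0}): {0,1,2,3,4,6,8,9,10}
'c' @ 1: {1,3,4,5,8,9,10,11}  (accept∈set)
'a' @ 2: {1,3,4,5,8,9,10}  (accept∈set)
'c' @ 3: {1,3,4,5,8,9,10,11}  (accept∈set)
'c' @ 4: {1,3,4,5,8,9,10,11}  (accept∈set)
'a' @ 5: {1,3,4,5,8,9,10}  (accept∈set)
'a' @ 6: {1,3,4,5,8,9,10}  (accept∈set)
'a' @ 7: {1,3,4,5,8,9,10}  (accept∈set)
after full input: {1,3,4,5,8,9,10}  (accept=9 in)

Answer: ACCEPT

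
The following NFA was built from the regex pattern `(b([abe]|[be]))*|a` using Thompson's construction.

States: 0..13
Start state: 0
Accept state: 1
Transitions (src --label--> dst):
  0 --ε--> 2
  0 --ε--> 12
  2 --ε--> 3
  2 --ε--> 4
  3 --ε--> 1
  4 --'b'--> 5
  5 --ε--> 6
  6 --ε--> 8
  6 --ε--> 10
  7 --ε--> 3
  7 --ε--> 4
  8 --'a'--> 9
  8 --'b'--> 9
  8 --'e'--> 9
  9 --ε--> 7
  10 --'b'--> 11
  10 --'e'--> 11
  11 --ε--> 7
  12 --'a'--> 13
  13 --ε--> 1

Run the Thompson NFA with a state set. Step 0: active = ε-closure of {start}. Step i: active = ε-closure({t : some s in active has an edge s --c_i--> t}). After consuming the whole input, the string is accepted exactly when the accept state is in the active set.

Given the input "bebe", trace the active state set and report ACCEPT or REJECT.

Answer: ACCEPT

Steps:
start: ε-closure({0}) = {0,1,2,3,4,12}
'b' @ 1: {5,6,8,10}
'e' @ 2: {1,3,4,7,9,11}  ✓accept
'b' @ 3: {5,6,8,10}
'e' @ 4: {1,3,4,7,9,11}  ✓accept
end set {1,3,4,7,9,11} — state 1 in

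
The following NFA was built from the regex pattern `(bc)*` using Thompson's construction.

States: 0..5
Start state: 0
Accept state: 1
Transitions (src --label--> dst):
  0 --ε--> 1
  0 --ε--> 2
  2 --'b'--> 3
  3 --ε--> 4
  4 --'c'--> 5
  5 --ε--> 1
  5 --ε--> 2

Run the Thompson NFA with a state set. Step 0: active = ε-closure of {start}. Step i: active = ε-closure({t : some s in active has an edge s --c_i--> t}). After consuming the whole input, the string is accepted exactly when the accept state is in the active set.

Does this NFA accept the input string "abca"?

Answer: REJECT

Derivation:
S₀ = ε-closure({0}) = {0,1,2}
'a' @ 1: {}  — no active states
rest 'bca' ignored (set empty)
final: {}; accept 1 not in set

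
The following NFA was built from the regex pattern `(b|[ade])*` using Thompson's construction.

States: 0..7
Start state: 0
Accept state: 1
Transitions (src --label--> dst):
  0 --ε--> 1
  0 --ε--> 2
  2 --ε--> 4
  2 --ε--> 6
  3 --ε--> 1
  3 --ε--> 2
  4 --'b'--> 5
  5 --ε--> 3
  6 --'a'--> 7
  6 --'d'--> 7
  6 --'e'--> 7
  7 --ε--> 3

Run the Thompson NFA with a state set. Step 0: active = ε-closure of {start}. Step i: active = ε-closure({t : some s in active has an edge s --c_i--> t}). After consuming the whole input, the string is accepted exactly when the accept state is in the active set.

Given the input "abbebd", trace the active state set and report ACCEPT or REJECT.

Answer: ACCEPT

Derivation:
S₀ = ε-closure({0}) = {0,1,2,4,6}
'a' @ 1: {1,2,3,4,6,7}  (accept∈set)
'b' @ 2: {1,2,3,4,5,6}  (accept∈set)
'b' @ 3: {1,2,3,4,5,6}  (accept∈set)
'e' @ 4: {1,2,3,4,6,7}  (accept∈set)
'b' @ 5: {1,2,3,4,5,6}  (accept∈set)
'd' @ 6: {1,2,3,4,6,7}  (accept∈set)
end set {1,2,3,4,6,7} — state 1 in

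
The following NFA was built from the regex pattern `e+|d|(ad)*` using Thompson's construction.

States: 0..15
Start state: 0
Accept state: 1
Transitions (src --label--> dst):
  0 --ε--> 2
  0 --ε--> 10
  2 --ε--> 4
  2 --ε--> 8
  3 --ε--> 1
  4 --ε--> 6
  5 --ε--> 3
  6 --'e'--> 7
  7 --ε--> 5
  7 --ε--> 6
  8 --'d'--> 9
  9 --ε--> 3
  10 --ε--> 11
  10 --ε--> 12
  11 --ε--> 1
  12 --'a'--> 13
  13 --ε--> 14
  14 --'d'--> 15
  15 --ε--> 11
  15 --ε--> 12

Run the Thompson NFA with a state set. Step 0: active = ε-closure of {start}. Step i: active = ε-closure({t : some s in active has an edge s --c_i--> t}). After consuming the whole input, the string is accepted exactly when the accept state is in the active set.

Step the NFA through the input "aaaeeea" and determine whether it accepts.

S₀ = ε-closure({0}) = {0,1,2,4,6,8,10,11,12}
'a' @ 1: {13,14}
'a' @ 2: {}  — no active states
rest 'aeeea' ignored (set empty)
final: {}; accept 1 not in set

Answer: REJECT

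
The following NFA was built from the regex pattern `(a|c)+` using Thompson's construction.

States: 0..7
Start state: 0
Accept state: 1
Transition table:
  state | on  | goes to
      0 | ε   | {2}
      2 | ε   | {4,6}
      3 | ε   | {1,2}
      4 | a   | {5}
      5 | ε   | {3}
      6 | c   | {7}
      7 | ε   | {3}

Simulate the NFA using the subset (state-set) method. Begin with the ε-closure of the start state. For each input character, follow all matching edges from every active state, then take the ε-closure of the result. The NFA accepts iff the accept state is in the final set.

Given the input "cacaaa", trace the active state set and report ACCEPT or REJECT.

start: ε-closure({0}) = {0,2,4,6}
'c' @ 1: {1,2,3,4,6,7}  [accepting]
'a' @ 2: {1,2,3,4,5,6}  [accepting]
'c' @ 3: {1,2,3,4,6,7}  [accepting]
'a' @ 4: {1,2,3,4,5,6}  [accepting]
'a' @ 5: {1,2,3,4,5,6}  [accepting]
'a' @ 6: {1,2,3,4,5,6}  [accepting]
final: {1,2,3,4,5,6}; accept 1 in set

Answer: ACCEPT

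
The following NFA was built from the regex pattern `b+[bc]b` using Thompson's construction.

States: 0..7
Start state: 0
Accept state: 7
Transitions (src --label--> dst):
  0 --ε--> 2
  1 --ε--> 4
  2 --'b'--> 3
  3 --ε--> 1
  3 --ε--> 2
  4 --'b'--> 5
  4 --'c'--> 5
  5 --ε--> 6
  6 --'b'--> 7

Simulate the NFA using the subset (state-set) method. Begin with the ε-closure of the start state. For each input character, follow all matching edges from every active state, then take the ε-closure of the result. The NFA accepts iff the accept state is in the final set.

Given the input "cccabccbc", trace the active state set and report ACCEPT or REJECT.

S₀ = ε-closure({0}) = {0,2}
'c' @ 1: {}  — dead — no transitions
rest 'ccabccbc' ignored (set empty)
after full input: {}  (accept=7 not in)

Answer: REJECT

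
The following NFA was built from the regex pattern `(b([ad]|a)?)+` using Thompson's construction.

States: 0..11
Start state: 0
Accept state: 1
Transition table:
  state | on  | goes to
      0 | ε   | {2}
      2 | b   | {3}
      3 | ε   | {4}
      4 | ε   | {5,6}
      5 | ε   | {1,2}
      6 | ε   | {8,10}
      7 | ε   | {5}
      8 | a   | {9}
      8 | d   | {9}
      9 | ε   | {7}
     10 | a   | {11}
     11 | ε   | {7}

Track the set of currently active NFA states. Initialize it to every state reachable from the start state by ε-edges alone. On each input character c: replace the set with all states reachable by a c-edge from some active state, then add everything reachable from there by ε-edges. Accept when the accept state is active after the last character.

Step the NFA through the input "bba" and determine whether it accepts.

Answer: ACCEPT

Steps:
initial (ε-close {0}): {0,2}
'b' @ 1: {1,2,3,4,5,6,8,10}  ✓accept
'b' @ 2: {1,2,3,4,5,6,8,10}  ✓accept
'a' @ 3: {1,2,5,7,9,11}  ✓accept
after full input: {1,2,5,7,9,11}  (accept=1 in)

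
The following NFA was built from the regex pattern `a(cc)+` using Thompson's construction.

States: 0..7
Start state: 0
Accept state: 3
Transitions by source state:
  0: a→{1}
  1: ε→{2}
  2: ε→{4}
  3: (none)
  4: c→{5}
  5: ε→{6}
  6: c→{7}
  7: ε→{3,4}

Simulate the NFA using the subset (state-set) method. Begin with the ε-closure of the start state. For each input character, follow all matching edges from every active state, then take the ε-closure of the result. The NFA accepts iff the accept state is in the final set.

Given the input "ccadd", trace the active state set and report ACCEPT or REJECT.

Answer: REJECT

Steps:
start: ε-closure({0}) = {0}
'c' @ 1: {}  — dead — no transitions
rest 'cadd' ignored (set empty)
after full input: {}  (accept=3 not in)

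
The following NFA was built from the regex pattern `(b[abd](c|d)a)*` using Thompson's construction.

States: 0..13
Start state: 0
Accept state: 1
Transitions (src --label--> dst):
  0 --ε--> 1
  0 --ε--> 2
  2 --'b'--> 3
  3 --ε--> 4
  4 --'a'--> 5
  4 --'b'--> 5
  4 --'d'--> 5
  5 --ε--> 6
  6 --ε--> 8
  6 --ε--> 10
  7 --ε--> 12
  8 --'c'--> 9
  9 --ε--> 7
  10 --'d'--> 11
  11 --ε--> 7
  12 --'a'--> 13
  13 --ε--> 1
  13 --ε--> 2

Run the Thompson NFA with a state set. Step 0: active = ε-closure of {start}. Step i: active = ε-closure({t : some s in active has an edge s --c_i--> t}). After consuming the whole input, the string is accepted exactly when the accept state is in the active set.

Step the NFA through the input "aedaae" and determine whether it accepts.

Answer: REJECT

Derivation:
initial (ε-close {0}): {0,1,2}
'a' @ 1: {}  — no active states
rest 'edaae' ignored (set empty)
after full input: {}  (accept=1 not in)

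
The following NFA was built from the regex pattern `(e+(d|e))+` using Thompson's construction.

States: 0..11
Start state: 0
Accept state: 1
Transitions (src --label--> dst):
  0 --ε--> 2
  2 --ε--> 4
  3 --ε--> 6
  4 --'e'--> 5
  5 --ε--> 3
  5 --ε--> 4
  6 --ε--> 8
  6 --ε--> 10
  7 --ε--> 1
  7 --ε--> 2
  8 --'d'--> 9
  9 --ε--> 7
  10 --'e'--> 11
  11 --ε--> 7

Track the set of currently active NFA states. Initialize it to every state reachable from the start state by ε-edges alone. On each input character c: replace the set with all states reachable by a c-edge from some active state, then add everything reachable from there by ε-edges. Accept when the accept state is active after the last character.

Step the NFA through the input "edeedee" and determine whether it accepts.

start: ε-closure({0}) = {0,2,4}
'e' @ 1: {3,4,5,6,8,10}
'd' @ 2: {1,2,4,7,9}  [accepting]
'e' @ 3: {3,4,5,6,8,10}
'e' @ 4: {1,2,3,4,5,6,7,8,10,11}  [accepting]
'd' @ 5: {1,2,4,7,9}  [accepting]
'e' @ 6: {3,4,5,6,8,10}
'e' @ 7: {1,2,3,4,5,6,7,8,10,11}  [accepting]
end set {1,2,3,4,5,6,7,8,10,11} — state 1 in

Answer: ACCEPT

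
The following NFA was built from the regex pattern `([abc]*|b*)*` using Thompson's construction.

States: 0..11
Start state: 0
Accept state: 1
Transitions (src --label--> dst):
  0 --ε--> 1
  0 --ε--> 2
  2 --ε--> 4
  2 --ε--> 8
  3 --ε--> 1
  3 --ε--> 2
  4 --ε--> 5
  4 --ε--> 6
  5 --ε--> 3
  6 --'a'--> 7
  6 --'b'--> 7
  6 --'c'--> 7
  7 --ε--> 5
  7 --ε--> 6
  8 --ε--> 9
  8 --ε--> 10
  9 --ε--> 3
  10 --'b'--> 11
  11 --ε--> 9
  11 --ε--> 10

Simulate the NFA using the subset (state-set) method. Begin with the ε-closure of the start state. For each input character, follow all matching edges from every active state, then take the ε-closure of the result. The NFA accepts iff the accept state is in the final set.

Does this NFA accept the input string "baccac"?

start: ε-closure({0}) = {0,1,2,3,4,5,6,8,9,10}
'b' @ 1: {1,2,3,4,5,6,7,8,9,10,11}  [accepting]
'a' @ 2: {1,2,3,4,5,6,7,8,9,10}  [accepting]
'c' @ 3: {1,2,3,4,5,6,7,8,9,10}  [accepting]
'c' @ 4: {1,2,3,4,5,6,7,8,9,10}  [accepting]
'a' @ 5: {1,2,3,4,5,6,7,8,9,10}  [accepting]
'c' @ 6: {1,2,3,4,5,6,7,8,9,10}  [accepting]
final: {1,2,3,4,5,6,7,8,9,10}; accept 1 in set

Answer: ACCEPT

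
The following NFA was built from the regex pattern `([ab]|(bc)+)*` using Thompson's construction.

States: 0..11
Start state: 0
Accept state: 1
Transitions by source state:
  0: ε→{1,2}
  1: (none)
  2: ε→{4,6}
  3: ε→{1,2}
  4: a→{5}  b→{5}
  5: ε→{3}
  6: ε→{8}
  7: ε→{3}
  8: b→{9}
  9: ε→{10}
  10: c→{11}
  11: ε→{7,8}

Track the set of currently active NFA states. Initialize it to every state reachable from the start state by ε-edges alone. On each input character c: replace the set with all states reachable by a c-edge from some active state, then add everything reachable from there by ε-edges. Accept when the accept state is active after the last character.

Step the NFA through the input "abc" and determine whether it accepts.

Answer: ACCEPT

Steps:
start: ε-closure({0}) = {0,1,2,4,6,8}
'a' @ 1: {1,2,3,4,5,6,8}  (accept∈set)
'b' @ 2: {1,2,3,4,5,6,8,9,10}  (accept∈set)
'c' @ 3: {1,2,3,4,6,7,8,11}  (accept∈set)
end set {1,2,3,4,6,7,8,11} — state 1 in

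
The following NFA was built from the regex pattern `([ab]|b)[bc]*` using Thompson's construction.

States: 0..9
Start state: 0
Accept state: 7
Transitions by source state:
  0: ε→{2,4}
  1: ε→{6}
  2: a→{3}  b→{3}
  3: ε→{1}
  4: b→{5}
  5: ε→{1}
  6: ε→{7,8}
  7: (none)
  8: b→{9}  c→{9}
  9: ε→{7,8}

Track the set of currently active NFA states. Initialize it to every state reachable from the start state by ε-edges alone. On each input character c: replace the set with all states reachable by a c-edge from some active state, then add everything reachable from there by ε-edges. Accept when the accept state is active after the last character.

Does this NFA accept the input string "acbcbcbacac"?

Answer: REJECT

Derivation:
S₀ = ε-closure({0}) = {0,2,4}
'a' @ 1: {1,3,6,7,8}  (accept∈set)
'c' @ 2: {7,8,9}  (accept∈set)
'b' @ 3: {7,8,9}  (accept∈set)
'c' @ 4: {7,8,9}  (accept∈set)
'b' @ 5: {7,8,9}  (accept∈set)
'c' @ 6: {7,8,9}  (accept∈set)
'b' @ 7: {7,8,9}  (accept∈set)
'a' @ 8: {}  — state set empty
rest 'cac' ignored (set empty)
after full input: {}  (accept=7 not in)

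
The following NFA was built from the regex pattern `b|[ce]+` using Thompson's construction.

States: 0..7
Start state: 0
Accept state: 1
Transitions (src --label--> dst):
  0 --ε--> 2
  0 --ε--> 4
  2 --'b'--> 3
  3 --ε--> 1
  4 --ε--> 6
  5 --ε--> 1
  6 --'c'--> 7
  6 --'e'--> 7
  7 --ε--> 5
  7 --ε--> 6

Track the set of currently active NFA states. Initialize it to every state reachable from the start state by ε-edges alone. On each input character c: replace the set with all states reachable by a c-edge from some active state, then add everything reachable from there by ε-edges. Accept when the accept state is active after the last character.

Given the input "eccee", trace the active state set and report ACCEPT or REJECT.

Answer: ACCEPT

Steps:
S₀ = ε-closure({0}) = {0,2,4,6}
'e' @ 1: {1,5,6,7}  [accepting]
'c' @ 2: {1,5,6,7}  [accepting]
'c' @ 3: {1,5,6,7}  [accepting]
'e' @ 4: {1,5,6,7}  [accepting]
'e' @ 5: {1,5,6,7}  [accepting]
final: {1,5,6,7}; accept 1 in set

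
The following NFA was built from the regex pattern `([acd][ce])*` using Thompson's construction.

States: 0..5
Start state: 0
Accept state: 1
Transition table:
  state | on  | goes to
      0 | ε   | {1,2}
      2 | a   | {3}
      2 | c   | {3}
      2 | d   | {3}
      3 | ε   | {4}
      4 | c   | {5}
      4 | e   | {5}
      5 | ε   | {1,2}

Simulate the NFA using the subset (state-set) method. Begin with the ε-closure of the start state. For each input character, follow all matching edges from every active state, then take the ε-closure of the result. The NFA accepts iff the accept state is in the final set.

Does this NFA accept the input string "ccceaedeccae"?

S₀ = ε-closure({0}) = {0,1,2}
'c' @ 1: {3,4}
'c' @ 2: {1,2,5}  ✓accept
'c' @ 3: {3,4}
'e' @ 4: {1,2,5}  ✓accept
'a' @ 5: {3,4}
'e' @ 6: {1,2,5}  ✓accept
'd' @ 7: {3,4}
'e' @ 8: {1,2,5}  ✓accept
'c' @ 9: {3,4}
'c' @ 10: {1,2,5}  ✓accept
'a' @ 11: {3,4}
'e' @ 12: {1,2,5}  ✓accept
end set {1,2,5} — state 1 in

Answer: ACCEPT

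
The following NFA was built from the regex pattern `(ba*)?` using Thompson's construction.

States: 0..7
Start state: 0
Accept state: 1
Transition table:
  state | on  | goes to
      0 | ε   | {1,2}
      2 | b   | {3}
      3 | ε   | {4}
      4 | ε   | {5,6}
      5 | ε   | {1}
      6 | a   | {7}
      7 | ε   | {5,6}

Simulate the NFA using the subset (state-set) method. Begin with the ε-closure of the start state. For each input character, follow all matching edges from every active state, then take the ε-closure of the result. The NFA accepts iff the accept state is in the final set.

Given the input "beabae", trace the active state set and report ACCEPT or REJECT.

initial (ε-close {0}): {0,1,2}
'b' @ 1: {1,3,4,5,6}  ✓accept
'e' @ 2: {}  — state set empty
rest 'abae' ignored (set empty)
after full input: {}  (accept=1 not in)

Answer: REJECT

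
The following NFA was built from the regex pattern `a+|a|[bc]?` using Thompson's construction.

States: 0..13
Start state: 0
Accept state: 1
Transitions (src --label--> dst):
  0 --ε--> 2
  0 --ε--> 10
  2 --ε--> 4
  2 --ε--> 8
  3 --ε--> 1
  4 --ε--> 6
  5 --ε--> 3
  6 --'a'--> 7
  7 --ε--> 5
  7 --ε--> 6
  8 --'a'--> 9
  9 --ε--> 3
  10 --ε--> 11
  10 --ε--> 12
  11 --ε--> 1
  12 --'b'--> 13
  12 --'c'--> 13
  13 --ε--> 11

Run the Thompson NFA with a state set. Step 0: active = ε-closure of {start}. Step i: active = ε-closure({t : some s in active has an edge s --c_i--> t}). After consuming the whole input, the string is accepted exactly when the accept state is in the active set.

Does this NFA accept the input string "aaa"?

Answer: ACCEPT

Steps:
start: ε-closure({0}) = {0,1,2,4,6,8,10,11,12}
'a' @ 1: {1,3,5,6,7,9}  (accept∈set)
'a' @ 2: {1,3,5,6,7}  (accept∈set)
'a' @ 3: {1,3,5,6,7}  (accept∈set)
final: {1,3,5,6,7}; accept 1 in set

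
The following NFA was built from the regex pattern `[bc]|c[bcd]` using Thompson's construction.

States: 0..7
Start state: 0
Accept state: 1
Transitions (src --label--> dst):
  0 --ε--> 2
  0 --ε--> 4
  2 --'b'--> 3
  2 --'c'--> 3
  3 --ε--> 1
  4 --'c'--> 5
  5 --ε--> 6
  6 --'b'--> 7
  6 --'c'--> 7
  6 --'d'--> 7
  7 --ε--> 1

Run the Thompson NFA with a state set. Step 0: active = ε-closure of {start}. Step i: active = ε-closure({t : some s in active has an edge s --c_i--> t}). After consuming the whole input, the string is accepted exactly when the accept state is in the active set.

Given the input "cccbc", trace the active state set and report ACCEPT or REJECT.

Answer: REJECT

Steps:
initial (ε-close {0}): {0,2,4}
'c' @ 1: {1,3,5,6}  (accept∈set)
'c' @ 2: {1,7}  (accept∈set)
'c' @ 3: {}  — no active states
rest 'bc' ignored (set empty)
final: {}; accept 1 not in set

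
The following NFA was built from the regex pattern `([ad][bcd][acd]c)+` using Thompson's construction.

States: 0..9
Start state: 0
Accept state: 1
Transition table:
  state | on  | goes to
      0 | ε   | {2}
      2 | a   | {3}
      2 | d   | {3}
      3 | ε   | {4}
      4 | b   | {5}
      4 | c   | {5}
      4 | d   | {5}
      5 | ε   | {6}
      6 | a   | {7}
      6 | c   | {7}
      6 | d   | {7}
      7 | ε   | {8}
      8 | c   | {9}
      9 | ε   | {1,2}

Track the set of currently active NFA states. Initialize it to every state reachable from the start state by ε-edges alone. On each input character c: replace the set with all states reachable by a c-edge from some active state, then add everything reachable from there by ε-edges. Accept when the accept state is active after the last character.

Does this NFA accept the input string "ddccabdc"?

Answer: ACCEPT

Steps:
initial (ε-close {0}): {0,2}
'd' @ 1: {3,4}
'd' @ 2: {5,6}
'c' @ 3: {7,8}
'c' @ 4: {1,2,9}  [accepting]
'a' @ 5: {3,4}
'b' @ 6: {5,6}
'd' @ 7: {7,8}
'c' @ 8: {1,2,9}  [accepting]
final: {1,2,9}; accept 1 in set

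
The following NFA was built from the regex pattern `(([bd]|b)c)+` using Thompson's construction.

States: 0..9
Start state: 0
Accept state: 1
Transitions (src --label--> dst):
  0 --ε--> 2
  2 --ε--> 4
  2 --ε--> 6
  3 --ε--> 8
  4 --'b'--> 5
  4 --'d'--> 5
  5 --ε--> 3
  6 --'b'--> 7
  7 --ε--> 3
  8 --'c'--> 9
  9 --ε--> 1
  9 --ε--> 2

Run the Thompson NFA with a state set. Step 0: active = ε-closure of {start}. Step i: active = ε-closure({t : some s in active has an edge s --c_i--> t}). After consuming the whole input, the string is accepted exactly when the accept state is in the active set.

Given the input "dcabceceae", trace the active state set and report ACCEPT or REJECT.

Answer: REJECT

Derivation:
start: ε-closure({0}) = {0,2,4,6}
'd' @ 1: {3,5,8}
'c' @ 2: {1,2,4,6,9}  [accepting]
'a' @ 3: {}  — dead — no transitions
rest 'bceceae' ignored (set empty)
after full input: {}  (accept=1 not in)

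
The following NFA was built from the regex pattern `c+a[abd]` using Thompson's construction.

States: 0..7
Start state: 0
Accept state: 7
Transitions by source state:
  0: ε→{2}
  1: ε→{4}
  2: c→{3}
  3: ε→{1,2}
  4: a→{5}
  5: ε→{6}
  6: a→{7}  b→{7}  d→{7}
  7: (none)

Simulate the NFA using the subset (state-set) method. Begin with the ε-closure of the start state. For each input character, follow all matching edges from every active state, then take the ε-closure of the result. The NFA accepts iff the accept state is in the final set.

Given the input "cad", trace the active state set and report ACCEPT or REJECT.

Answer: ACCEPT

Steps:
start: ε-closure({0}) = {0,2}
'c' @ 1: {1,2,3,4}
'a' @ 2: {5,6}
'd' @ 3: {7}  [accepting]
end set {7} — state 7 in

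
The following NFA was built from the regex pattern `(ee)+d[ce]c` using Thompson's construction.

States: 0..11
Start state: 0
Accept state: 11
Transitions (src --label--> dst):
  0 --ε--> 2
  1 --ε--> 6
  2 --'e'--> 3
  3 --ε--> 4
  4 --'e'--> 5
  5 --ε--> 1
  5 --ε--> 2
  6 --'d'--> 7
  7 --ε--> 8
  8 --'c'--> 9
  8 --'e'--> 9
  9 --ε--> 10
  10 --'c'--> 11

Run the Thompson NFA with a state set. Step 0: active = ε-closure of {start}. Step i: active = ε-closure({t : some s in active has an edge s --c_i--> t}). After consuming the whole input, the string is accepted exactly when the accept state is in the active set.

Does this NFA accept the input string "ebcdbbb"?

Answer: REJECT

Steps:
start: ε-closure({0}) = {0,2}
'e' @ 1: {3,4}
'b' @ 2: {}  — no active states
rest 'cdbbb' ignored (set empty)
end set {} — state 11 not in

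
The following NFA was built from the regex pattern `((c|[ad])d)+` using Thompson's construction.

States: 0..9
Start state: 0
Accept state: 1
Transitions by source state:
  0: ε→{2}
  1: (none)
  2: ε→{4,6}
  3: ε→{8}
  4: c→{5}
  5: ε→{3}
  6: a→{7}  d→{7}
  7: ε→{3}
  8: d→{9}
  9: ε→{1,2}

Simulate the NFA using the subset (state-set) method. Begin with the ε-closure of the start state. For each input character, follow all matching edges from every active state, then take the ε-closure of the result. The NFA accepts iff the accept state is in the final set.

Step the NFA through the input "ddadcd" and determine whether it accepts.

Answer: ACCEPT

Steps:
initial (ε-close {0}): {0,2,4,6}
'd' @ 1: {3,7,8}
'd' @ 2: {1,2,4,6,9}  ✓accept
'a' @ 3: {3,7,8}
'd' @ 4: {1,2,4,6,9}  ✓accept
'c' @ 5: {3,5,8}
'd' @ 6: {1,2,4,6,9}  ✓accept
end set {1,2,4,6,9} — state 1 in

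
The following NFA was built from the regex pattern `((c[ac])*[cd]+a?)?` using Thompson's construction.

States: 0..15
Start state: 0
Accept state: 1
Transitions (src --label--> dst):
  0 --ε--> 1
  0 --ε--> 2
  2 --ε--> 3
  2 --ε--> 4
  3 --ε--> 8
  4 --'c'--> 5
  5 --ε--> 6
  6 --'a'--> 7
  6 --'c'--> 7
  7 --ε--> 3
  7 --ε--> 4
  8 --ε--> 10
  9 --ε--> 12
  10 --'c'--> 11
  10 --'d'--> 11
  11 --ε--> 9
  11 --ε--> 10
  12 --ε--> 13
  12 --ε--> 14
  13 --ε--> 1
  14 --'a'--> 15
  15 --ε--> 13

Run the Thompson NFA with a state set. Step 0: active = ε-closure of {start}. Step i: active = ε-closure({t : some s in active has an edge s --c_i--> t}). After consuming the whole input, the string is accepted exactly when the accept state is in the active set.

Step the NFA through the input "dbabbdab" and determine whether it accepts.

Answer: REJECT

Steps:
S₀ = ε-closure({0}) = {0,1,2,3,4,8,10}
'd' @ 1: {1,9,10,11,12,13,14}  [accepting]
'b' @ 2: {}  — dead — no transitions
rest 'abbdab' ignored (set empty)
after full input: {}  (accept=1 not in)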